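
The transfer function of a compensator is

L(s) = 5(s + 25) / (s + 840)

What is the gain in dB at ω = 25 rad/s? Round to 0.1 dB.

-13.5 dB

At s = jω = j25:
zero (s+25): 25 + j25 → |·| = √(25²+25²) = √1250 ≈ 35.355, ∠ = arctan(25/25) ≈ 45.00°
pole (s+840): 840 + j25 → |·| = √(840²+25²) = √706225 ≈ 840.37, ∠ = arctan(25/840) ≈ 1.70°
|L| = 5 · 35.355 / 840.37 ≈ 0.21035
Gain = 20 log₁₀(0.21035) ≈ -13.54 dB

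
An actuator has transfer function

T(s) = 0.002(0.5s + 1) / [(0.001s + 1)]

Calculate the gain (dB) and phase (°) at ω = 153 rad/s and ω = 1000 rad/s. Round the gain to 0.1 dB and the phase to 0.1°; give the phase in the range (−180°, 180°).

At ω = 153 rad/s:
zero (1 + j153·0.5) = 1 + j76.5 → |·| ≈ 76.507, ∠ ≈ 89.25°
pole (1 + j153·0.001) = 1 + j0.153 → |·| ≈ 1.0116, ∠ ≈ 8.70°
|T| = 0.002 · 76.507 / (1.0116) ≈ 0.15126
Gain = 20 log₁₀(0.15126) ≈ -16.41 dB
∠T = (89.25°) − (8.70°) = 80.55°

At ω = 1000 rad/s:
zero (1 + j1000·0.5) = 1 + j500 → |·| ≈ 500, ∠ ≈ 89.89°
pole (1 + j1000·0.001) = 1 + j1 → |·| ≈ 1.4142, ∠ ≈ 45.00°
|T| = 0.002 · 500 / (1.4142) ≈ 0.70711
Gain = 20 log₁₀(0.70711) ≈ -3.01 dB
∠T = (89.89°) − (45.00°) = 44.89°

ω = 153: -16.4 dB, 80.6°; ω = 1000: -3.0 dB, 44.9°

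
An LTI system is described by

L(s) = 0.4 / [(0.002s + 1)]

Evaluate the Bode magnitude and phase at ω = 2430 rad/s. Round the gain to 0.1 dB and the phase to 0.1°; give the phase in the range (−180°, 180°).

At ω = 2430 rad/s:
pole (1 + j2430·0.002) = 1 + j4.86 → |·| ≈ 4.9618, ∠ ≈ 78.37°
|L| = 0.4 · 1 / (4.9618) ≈ 0.080616
Gain = 20 log₁₀(0.080616) ≈ -21.87 dB
∠L = (0°) − (78.37°) = -78.37°

-21.9 dB, -78.4°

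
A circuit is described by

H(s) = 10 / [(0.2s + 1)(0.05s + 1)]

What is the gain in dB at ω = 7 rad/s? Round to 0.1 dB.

14.8 dB

At ω = 7 rad/s:
pole (1 + j7·0.2) = 1 + j1.4 → |·| ≈ 1.7205, ∠ ≈ 54.46°
pole (1 + j7·0.05) = 1 + j0.35 → |·| ≈ 1.0595, ∠ ≈ 19.29°
|H| = 10 · 1 / (1.7205 · 1.0595) ≈ 5.4859
Gain = 20 log₁₀(5.4859) ≈ 14.78 dB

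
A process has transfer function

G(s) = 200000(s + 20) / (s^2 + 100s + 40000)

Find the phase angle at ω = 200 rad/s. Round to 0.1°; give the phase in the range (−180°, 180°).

At s = jω = j200:
zero (s+20): 20 + j200 → |·| = √(20²+200²) = √40400 ≈ 201, ∠ = arctan(200/20) ≈ 84.29°
quadratic: (j200)² + 100·j200 + 40000 = 0 + j20000 → |·| ≈ 20000, ∠ ≈ 90.00°
∠G = 84.29° − 90.00° = -5.71°

-5.7°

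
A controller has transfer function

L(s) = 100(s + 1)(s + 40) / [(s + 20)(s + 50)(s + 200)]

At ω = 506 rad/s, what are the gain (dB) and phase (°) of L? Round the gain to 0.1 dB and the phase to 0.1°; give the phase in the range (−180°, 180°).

-14.7 dB, -65.2°

At s = jω = j506:
zero (s+1): 1 + j506 → |·| = √(1²+506²) = √256037 ≈ 506, ∠ = arctan(506/1) ≈ 89.89°
zero (s+40): 40 + j506 → |·| = √(40²+506²) = √257636 ≈ 507.58, ∠ = arctan(506/40) ≈ 85.48°
pole (s+20): 20 + j506 → |·| = √(20²+506²) = √256436 ≈ 506.4, ∠ = arctan(506/20) ≈ 87.74°
pole (s+50): 50 + j506 → |·| = √(50²+506²) = √258536 ≈ 508.46, ∠ = arctan(506/50) ≈ 84.36°
pole (s+200): 200 + j506 → |·| = √(200²+506²) = √296036 ≈ 544.09, ∠ = arctan(506/200) ≈ 68.43°
|L| = 100 · 2.5684e+05 / 1.4009e+08 ≈ 0.18334
Gain = 20 log₁₀(0.18334) ≈ -14.73 dB
∠L = 175.37° − 240.53° = -65.16°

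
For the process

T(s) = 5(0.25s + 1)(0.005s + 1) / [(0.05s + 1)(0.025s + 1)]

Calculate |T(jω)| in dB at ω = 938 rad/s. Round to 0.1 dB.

14.2 dB

At ω = 938 rad/s:
zero (1 + j938·0.25) = 1 + j234.5 → |·| ≈ 234.5, ∠ ≈ 89.76°
zero (1 + j938·0.005) = 1 + j4.69 → |·| ≈ 4.7954, ∠ ≈ 77.96°
pole (1 + j938·0.05) = 1 + j46.9 → |·| ≈ 46.911, ∠ ≈ 88.78°
pole (1 + j938·0.025) = 1 + j23.45 → |·| ≈ 23.471, ∠ ≈ 87.56°
|T| = 5 · 234.5 · 4.7954 / (46.911 · 23.471) ≈ 5.1066
Gain = 20 log₁₀(5.1066) ≈ 14.16 dB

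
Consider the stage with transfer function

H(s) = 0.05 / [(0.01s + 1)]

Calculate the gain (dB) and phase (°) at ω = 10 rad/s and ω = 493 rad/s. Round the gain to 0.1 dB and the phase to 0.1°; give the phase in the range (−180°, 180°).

At ω = 10 rad/s:
pole (1 + j10·0.01) = 1 + j0.1 → |·| ≈ 1.005, ∠ ≈ 5.71°
|H| = 0.05 · 1 / (1.005) ≈ 0.049751
Gain = 20 log₁₀(0.049751) ≈ -26.06 dB
∠H = (0°) − (5.71°) = -5.71°

At ω = 493 rad/s:
pole (1 + j493·0.01) = 1 + j4.93 → |·| ≈ 5.0304, ∠ ≈ 78.53°
|H| = 0.05 · 1 / (5.0304) ≈ 0.0099396
Gain = 20 log₁₀(0.0099396) ≈ -40.05 dB
∠H = (0°) − (78.53°) = -78.53°

ω = 10: -26.1 dB, -5.7°; ω = 493: -40.1 dB, -78.5°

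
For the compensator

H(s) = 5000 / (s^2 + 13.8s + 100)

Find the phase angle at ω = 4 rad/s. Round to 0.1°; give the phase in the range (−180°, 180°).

At s = jω = j4:
quadratic: (j4)² + 13.8·j4 + 100 = 84 + j55.2 → |·| ≈ 100.51, ∠ ≈ 33.31°
∠H = 0.00° − 33.31° = -33.31°

-33.3°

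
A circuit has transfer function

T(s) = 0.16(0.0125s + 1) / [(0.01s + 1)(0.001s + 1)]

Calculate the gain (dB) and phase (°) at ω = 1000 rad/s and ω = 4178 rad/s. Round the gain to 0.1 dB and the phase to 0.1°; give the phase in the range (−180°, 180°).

At ω = 1000 rad/s:
zero (1 + j1000·0.0125) = 1 + j12.5 → |·| ≈ 12.54, ∠ ≈ 85.43°
pole (1 + j1000·0.01) = 1 + j10 → |·| ≈ 10.05, ∠ ≈ 84.29°
pole (1 + j1000·0.001) = 1 + j1 → |·| ≈ 1.4142, ∠ ≈ 45.00°
|T| = 0.16 · 12.54 / (10.05 · 1.4142) ≈ 0.14117
Gain = 20 log₁₀(0.14117) ≈ -17.01 dB
∠T = (85.43°) − (84.29° + 45.00°) = -43.86°

At ω = 4178 rad/s:
zero (1 + j4178·0.0125) = 1 + j52.225 → |·| ≈ 52.235, ∠ ≈ 88.90°
pole (1 + j4178·0.01) = 1 + j41.78 → |·| ≈ 41.792, ∠ ≈ 88.63°
pole (1 + j4178·0.001) = 1 + j4.178 → |·| ≈ 4.296, ∠ ≈ 76.54°
|T| = 0.16 · 52.235 / (41.792 · 4.296) ≈ 0.04655
Gain = 20 log₁₀(0.04655) ≈ -26.64 dB
∠T = (88.90°) − (88.63° + 76.54°) = -76.27°

ω = 1000: -17.0 dB, -43.9°; ω = 4178: -26.6 dB, -76.3°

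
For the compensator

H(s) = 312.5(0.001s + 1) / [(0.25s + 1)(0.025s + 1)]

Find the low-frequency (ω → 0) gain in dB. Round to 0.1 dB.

H(0) = 312.5 · 1 / 1 = 312.5
20 log₁₀(312.5) ≈ 49.90 dB

49.9 dB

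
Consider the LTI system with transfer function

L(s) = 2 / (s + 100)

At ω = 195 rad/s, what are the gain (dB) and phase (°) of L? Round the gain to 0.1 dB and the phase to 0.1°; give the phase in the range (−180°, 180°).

At s = jω = j195:
pole (s+100): 100 + j195 → |·| = √(100²+195²) = √48025 ≈ 219.15, ∠ = arctan(195/100) ≈ 62.85°
|L| = 2 / 219.15 ≈ 0.0091262
Gain = 20 log₁₀(0.0091262) ≈ -40.79 dB
∠L = 0.00° − 62.85° = -62.85°

-40.8 dB, -62.9°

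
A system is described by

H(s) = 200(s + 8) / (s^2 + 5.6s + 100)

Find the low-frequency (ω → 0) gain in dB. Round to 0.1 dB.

H(0) = 200·8 / 100 = 16
20 log₁₀(16) ≈ 24.08 dB

24.1 dB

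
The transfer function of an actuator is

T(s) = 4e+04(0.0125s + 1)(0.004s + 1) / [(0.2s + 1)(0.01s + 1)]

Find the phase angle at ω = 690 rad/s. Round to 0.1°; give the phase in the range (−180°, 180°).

At ω = 690 rad/s:
zero (1 + j690·0.0125) = 1 + j8.625 → |·| ≈ 8.6828, ∠ ≈ 83.39°
zero (1 + j690·0.004) = 1 + j2.76 → |·| ≈ 2.9356, ∠ ≈ 70.08°
pole (1 + j690·0.2) = 1 + j138 → |·| ≈ 138, ∠ ≈ 89.58°
pole (1 + j690·0.01) = 1 + j6.9 → |·| ≈ 6.9721, ∠ ≈ 81.75°
∠T = (83.39° + 70.08°) − (89.58° + 81.75°) = -17.86°

-17.9°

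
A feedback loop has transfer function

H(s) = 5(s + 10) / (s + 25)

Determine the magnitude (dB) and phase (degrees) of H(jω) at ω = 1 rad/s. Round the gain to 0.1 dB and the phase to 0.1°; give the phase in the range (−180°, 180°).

At s = jω = j1:
zero (s+10): 10 + j1 → |·| = √(10²+1²) = √101 ≈ 10.05, ∠ = arctan(1/10) ≈ 5.71°
pole (s+25): 25 + j1 → |·| = √(25²+1²) = √626 ≈ 25.02, ∠ = arctan(1/25) ≈ 2.29°
|H| = 5 · 10.05 / 25.02 ≈ 2.0084
Gain = 20 log₁₀(2.0084) ≈ 6.06 dB
∠H = 5.71° − 2.29° = 3.42°

6.1 dB, 3.4°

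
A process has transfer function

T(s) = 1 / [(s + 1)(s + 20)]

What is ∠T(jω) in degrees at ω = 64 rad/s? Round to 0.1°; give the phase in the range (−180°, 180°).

-161.8°

At s = jω = j64:
pole (s+1): 1 + j64 → |·| = √(1²+64²) = √4097 ≈ 64.008, ∠ = arctan(64/1) ≈ 89.10°
pole (s+20): 20 + j64 → |·| = √(20²+64²) = √4496 ≈ 67.052, ∠ = arctan(64/20) ≈ 72.65°
∠T = 0.00° − 161.75° = -161.75°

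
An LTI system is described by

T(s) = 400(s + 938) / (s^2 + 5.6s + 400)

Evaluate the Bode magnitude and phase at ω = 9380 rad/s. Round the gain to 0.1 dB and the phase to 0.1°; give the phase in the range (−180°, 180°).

-27.4 dB, -95.7°

At s = jω = j9380:
zero (s+938): 938 + j9380 → |·| = √(938²+9380²) = √88864244 ≈ 9426.8, ∠ = arctan(9380/938) ≈ 84.29°
quadratic: (j9380)² + 5.6·j9380 + 400 = -87984000 + j52528 → |·| ≈ 8.7984e+07, ∠ ≈ 179.97°
|T| = 400 · 9426.8 / 8.7984e+07 ≈ 0.042857
Gain = 20 log₁₀(0.042857) ≈ -27.36 dB
∠T = 84.29° − 179.97° = -95.68°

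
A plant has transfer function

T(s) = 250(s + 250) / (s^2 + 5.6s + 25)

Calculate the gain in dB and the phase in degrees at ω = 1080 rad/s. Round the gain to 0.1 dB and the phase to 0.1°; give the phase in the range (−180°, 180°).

-12.5 dB, -102.7°

At s = jω = j1080:
zero (s+250): 250 + j1080 → |·| = √(250²+1080²) = √1228900 ≈ 1108.6, ∠ = arctan(1080/250) ≈ 76.97°
quadratic: (j1080)² + 5.6·j1080 + 25 = -1166375 + j6048 → |·| ≈ 1.1664e+06, ∠ ≈ 179.70°
|T| = 250 · 1108.6 / 1.1664e+06 ≈ 0.23761
Gain = 20 log₁₀(0.23761) ≈ -12.48 dB
∠T = 76.97° − 179.70° = -102.73°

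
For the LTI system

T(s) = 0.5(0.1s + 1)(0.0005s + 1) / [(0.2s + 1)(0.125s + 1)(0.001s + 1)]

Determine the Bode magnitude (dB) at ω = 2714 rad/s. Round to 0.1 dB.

At ω = 2714 rad/s:
zero (1 + j2714·0.1) = 1 + j271.4 → |·| ≈ 271.4, ∠ ≈ 89.79°
zero (1 + j2714·0.0005) = 1 + j1.357 → |·| ≈ 1.6857, ∠ ≈ 53.61°
pole (1 + j2714·0.2) = 1 + j542.8 → |·| ≈ 542.8, ∠ ≈ 89.89°
pole (1 + j2714·0.125) = 1 + j339.25 → |·| ≈ 339.25, ∠ ≈ 89.83°
pole (1 + j2714·0.001) = 1 + j2.714 → |·| ≈ 2.8924, ∠ ≈ 69.77°
|T| = 0.5 · 271.4 · 1.6857 / (542.8 · 339.25 · 2.8924) ≈ 0.00042948
Gain = 20 log₁₀(0.00042948) ≈ -67.34 dB

-67.3 dB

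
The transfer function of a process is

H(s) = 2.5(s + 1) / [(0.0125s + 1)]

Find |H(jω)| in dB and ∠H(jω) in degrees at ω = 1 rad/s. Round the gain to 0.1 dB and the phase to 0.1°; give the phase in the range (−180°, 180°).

At ω = 1 rad/s:
zero (1 + j1·1) = 1 + j1 → |·| ≈ 1.4142, ∠ ≈ 45.00°
pole (1 + j1·0.0125) = 1 + j0.0125 → |·| ≈ 1.0001, ∠ ≈ 0.72°
|H| = 2.5 · 1.4142 / (1.0001) ≈ 3.5351
Gain = 20 log₁₀(3.5351) ≈ 10.97 dB
∠H = (45.00°) − (0.72°) = 44.28°

11.0 dB, 44.3°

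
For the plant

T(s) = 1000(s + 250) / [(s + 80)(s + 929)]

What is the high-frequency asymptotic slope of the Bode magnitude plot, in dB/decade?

Each pole contributes −20 dB/decade at high frequency; each zero contributes +20 dB/decade.
Net: 1 zero(s) − 2 pole(s) → -20 dB/decade.

-20 dB/decade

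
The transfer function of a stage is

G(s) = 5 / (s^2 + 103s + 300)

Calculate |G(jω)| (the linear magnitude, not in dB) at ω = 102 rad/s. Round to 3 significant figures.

Substitute s = j102:
Numerator: 5 = 5 + j0
Denominator: (j102)^2 + 103(j102) + 300 = -10104 + j10506
|N| = √(5² + 0²) ≈ 5, ∠N ≈ 0.00°
|D| = √(10104² + 10506²) ≈ 14576, ∠D ≈ 133.88°
|G| = 5 / 14576 ≈ 0.00034303

0.000343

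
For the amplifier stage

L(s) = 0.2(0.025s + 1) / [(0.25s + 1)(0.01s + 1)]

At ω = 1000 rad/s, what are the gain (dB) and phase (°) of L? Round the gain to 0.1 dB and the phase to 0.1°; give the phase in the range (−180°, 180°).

At ω = 1000 rad/s:
zero (1 + j1000·0.025) = 1 + j25 → |·| ≈ 25.02, ∠ ≈ 87.71°
pole (1 + j1000·0.25) = 1 + j250 → |·| ≈ 250, ∠ ≈ 89.77°
pole (1 + j1000·0.01) = 1 + j10 → |·| ≈ 10.05, ∠ ≈ 84.29°
|L| = 0.2 · 25.02 / (250 · 10.05) ≈ 0.0019916
Gain = 20 log₁₀(0.0019916) ≈ -54.02 dB
∠L = (87.71°) − (89.77° + 84.29°) = -86.35°

-54.0 dB, -86.4°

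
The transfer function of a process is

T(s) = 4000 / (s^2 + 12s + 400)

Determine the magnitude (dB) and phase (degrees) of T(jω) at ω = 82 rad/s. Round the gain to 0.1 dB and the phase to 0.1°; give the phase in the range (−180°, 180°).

-4.1 dB, -171.2°

At s = jω = j82:
quadratic: (j82)² + 12·j82 + 400 = -6324 + j984 → |·| ≈ 6400.1, ∠ ≈ 171.16°
|T| = 4000 / 6400.1 ≈ 0.62499
Gain = 20 log₁₀(0.62499) ≈ -4.08 dB
∠T = 0.00° − 171.16° = -171.16°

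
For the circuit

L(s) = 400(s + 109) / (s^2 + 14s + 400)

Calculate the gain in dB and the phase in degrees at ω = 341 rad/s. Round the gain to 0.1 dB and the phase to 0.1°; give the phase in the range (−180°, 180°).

1.8 dB, -105.4°

At s = jω = j341:
zero (s+109): 109 + j341 → |·| = √(109²+341²) = √128162 ≈ 358, ∠ = arctan(341/109) ≈ 72.27°
quadratic: (j341)² + 14·j341 + 400 = -115881 + j4774 → |·| ≈ 1.1598e+05, ∠ ≈ 177.64°
|L| = 400 · 358 / 1.1598e+05 ≈ 1.2347
Gain = 20 log₁₀(1.2347) ≈ 1.83 dB
∠L = 72.27° − 177.64° = -105.37°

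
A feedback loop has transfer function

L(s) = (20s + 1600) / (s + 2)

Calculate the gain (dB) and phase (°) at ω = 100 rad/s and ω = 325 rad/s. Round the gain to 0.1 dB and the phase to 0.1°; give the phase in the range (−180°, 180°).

ω = 100: 28.2 dB, -37.5°; ω = 325: 26.3 dB, -13.5°

Substitute s = j100:
Numerator: 20(j100) + 1600 = 1600 + j2000
Denominator: (j100) + 2 = 2 + j100
|N| = √(1600² + 2000²) ≈ 2561.2, ∠N ≈ 51.34°
|D| = √(2² + 100²) ≈ 100.02, ∠D ≈ 88.85°
|L| = 2561.2 / 100.02 ≈ 25.607
Gain = 20 log₁₀(25.607) ≈ 28.17 dB
∠L = 51.34° − 88.85° = -37.51°

Substitute s = j325:
Numerator: 20(j325) + 1600 = 1600 + j6500
Denominator: (j325) + 2 = 2 + j325
|N| = √(1600² + 6500²) ≈ 6694, ∠N ≈ 76.17°
|D| = √(2² + 325²) ≈ 325.01, ∠D ≈ 89.65°
|L| = 6694 / 325.01 ≈ 20.596
Gain = 20 log₁₀(20.596) ≈ 26.28 dB
∠L = 76.17° − 89.65° = -13.48°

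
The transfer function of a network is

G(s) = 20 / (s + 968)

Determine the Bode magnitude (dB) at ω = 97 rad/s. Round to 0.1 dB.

Substitute s = j97:
Numerator: 20 = 20 + j0
Denominator: (j97) + 968 = 968 + j97
|N| = √(20² + 0²) ≈ 20, ∠N ≈ 0.00°
|D| = √(968² + 97²) ≈ 972.85, ∠D ≈ 5.72°
|G| = 20 / 972.85 ≈ 0.020558
Gain = 20 log₁₀(0.020558) ≈ -33.74 dB

-33.7 dB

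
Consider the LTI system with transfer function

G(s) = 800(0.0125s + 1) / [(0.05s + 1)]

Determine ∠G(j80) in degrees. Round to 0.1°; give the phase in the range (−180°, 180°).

At ω = 80 rad/s:
zero (1 + j80·0.0125) = 1 + j1 → |·| ≈ 1.4142, ∠ ≈ 45.00°
pole (1 + j80·0.05) = 1 + j4 → |·| ≈ 4.1231, ∠ ≈ 75.96°
∠G = (45.00°) − (75.96°) = -30.96°

-31.0°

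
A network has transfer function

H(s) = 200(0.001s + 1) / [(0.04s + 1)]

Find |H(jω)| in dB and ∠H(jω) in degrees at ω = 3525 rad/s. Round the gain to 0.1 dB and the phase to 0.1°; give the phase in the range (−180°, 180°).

14.3 dB, -15.4°

At ω = 3525 rad/s:
zero (1 + j3525·0.001) = 1 + j3.525 → |·| ≈ 3.6641, ∠ ≈ 74.16°
pole (1 + j3525·0.04) = 1 + j141 → |·| ≈ 141, ∠ ≈ 89.59°
|H| = 200 · 3.6641 / (141) ≈ 5.1973
Gain = 20 log₁₀(5.1973) ≈ 14.32 dB
∠H = (74.16°) − (89.59°) = -15.43°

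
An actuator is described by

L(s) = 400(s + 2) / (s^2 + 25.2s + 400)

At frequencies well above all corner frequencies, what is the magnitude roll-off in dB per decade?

-20 dB/decade

Each pole contributes −20 dB/decade at high frequency; each zero contributes +20 dB/decade.
Net: 1 zero(s) − 2 pole(s) → -20 dB/decade.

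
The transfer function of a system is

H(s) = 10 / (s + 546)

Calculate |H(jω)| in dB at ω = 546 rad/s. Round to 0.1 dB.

At s = jω = j546:
pole (s+546): 546 + j546 → |·| = √(546²+546²) = √596232 ≈ 772.16, ∠ = arctan(546/546) ≈ 45.00°
|H| = 10 / 772.16 ≈ 0.012951
Gain = 20 log₁₀(0.012951) ≈ -37.75 dB

-37.8 dB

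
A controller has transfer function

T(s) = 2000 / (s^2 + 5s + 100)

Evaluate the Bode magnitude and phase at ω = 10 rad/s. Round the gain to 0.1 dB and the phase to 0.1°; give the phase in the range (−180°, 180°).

At s = jω = j10:
quadratic: (j10)² + 5·j10 + 100 = 0 + j50 → |·| ≈ 50, ∠ ≈ 90.00°
|T| = 2000 / 50 ≈ 40
Gain = 20 log₁₀(40) ≈ 32.04 dB
∠T = 0.00° − 90.00° = -90.00°

32.0 dB, -90.0°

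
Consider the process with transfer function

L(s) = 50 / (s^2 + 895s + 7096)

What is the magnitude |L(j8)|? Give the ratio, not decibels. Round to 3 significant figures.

0.00498

Substitute s = j8:
Numerator: 50 = 50 + j0
Denominator: (j8)^2 + 895(j8) + 7096 = 7032 + j7160
|N| = √(50² + 0²) ≈ 50, ∠N ≈ 0.00°
|D| = √(7032² + 7160²) ≈ 10036, ∠D ≈ 45.52°
|L| = 50 / 10036 ≈ 0.0049821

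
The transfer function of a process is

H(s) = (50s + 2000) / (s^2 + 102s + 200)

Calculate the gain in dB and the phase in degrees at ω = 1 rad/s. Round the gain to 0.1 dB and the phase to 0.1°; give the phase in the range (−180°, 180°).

19.0 dB, -25.7°

Substitute s = j1:
Numerator: 50(j1) + 2000 = 2000 + j50
Denominator: (j1)^2 + 102(j1) + 200 = 199 + j102
|N| = √(2000² + 50²) ≈ 2000.6, ∠N ≈ 1.43°
|D| = √(199² + 102²) ≈ 223.62, ∠D ≈ 27.14°
|H| = 2000.6 / 223.62 ≈ 8.9464
Gain = 20 log₁₀(8.9464) ≈ 19.03 dB
∠H = 1.43° − 27.14° = -25.71°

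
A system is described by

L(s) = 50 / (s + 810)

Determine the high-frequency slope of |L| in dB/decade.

Each pole contributes −20 dB/decade at high frequency; each zero contributes +20 dB/decade.
Net: 0 zero(s) − 1 pole(s) → -20 dB/decade.

-20 dB/decade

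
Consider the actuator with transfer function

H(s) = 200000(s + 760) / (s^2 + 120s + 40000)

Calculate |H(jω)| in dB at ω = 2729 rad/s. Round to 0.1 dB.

At s = jω = j2729:
zero (s+760): 760 + j2729 → |·| = √(760²+2729²) = √8025041 ≈ 2832.9, ∠ = arctan(2729/760) ≈ 74.44°
quadratic: (j2729)² + 120·j2729 + 40000 = -7407441 + j327480 → |·| ≈ 7.4147e+06, ∠ ≈ 177.47°
|H| = 200000 · 2832.9 / 7.4147e+06 ≈ 76.413
Gain = 20 log₁₀(76.413) ≈ 37.66 dB

37.7 dB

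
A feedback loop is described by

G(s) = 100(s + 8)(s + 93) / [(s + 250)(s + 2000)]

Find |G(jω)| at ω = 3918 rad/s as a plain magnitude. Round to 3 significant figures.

At s = jω = j3918:
zero (s+8): 8 + j3918 → |·| = √(8²+3918²) = √15350788 ≈ 3918, ∠ = arctan(3918/8) ≈ 89.88°
zero (s+93): 93 + j3918 → |·| = √(93²+3918²) = √15359373 ≈ 3919.1, ∠ = arctan(3918/93) ≈ 88.64°
pole (s+250): 250 + j3918 → |·| = √(250²+3918²) = √15413224 ≈ 3926, ∠ = arctan(3918/250) ≈ 86.35°
pole (s+2000): 2000 + j3918 → |·| = √(2000²+3918²) = √19350724 ≈ 4398.9, ∠ = arctan(3918/2000) ≈ 62.96°
|G| = 100 · 1.5355e+07 / 1.727e+07 ≈ 88.911

88.9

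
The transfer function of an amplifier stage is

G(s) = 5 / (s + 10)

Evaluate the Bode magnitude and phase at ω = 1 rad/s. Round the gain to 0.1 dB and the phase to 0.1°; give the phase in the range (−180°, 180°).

At s = jω = j1:
pole (s+10): 10 + j1 → |·| = √(10²+1²) = √101 ≈ 10.05, ∠ = arctan(1/10) ≈ 5.71°
|G| = 5 / 10.05 ≈ 0.49751
Gain = 20 log₁₀(0.49751) ≈ -6.06 dB
∠G = 0.00° − 5.71° = -5.71°

-6.1 dB, -5.7°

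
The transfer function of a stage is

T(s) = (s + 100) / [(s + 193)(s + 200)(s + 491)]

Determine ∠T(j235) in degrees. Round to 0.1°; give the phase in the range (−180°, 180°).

-58.8°

At s = jω = j235:
zero (s+100): 100 + j235 → |·| = √(100²+235²) = √65225 ≈ 255.39, ∠ = arctan(235/100) ≈ 66.95°
pole (s+193): 193 + j235 → |·| = √(193²+235²) = √92474 ≈ 304.1, ∠ = arctan(235/193) ≈ 50.60°
pole (s+200): 200 + j235 → |·| = √(200²+235²) = √95225 ≈ 308.59, ∠ = arctan(235/200) ≈ 49.60°
pole (s+491): 491 + j235 → |·| = √(491²+235²) = √296306 ≈ 544.34, ∠ = arctan(235/491) ≈ 25.58°
∠T = 66.95° − 125.78° = -58.83°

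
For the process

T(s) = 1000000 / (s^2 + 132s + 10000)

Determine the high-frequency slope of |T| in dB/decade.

Each pole contributes −20 dB/decade at high frequency; each zero contributes +20 dB/decade.
Net: 0 zero(s) − 2 pole(s) → -40 dB/decade.

-40 dB/decade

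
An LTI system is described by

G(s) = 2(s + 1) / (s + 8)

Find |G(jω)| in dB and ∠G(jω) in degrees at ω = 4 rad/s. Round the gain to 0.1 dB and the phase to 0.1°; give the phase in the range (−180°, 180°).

At s = jω = j4:
zero (s+1): 1 + j4 → |·| = √(1²+4²) = √17 ≈ 4.1231, ∠ = arctan(4/1) ≈ 75.96°
pole (s+8): 8 + j4 → |·| = √(8²+4²) = √80 ≈ 8.9443, ∠ = arctan(4/8) ≈ 26.57°
|G| = 2 · 4.1231 / 8.9443 ≈ 0.92195
Gain = 20 log₁₀(0.92195) ≈ -0.71 dB
∠G = 75.96° − 26.57° = 49.39°

-0.7 dB, 49.4°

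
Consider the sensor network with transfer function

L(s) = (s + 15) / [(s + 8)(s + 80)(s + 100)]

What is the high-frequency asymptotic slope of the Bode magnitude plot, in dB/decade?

-40 dB/decade

Each pole contributes −20 dB/decade at high frequency; each zero contributes +20 dB/decade.
Net: 1 zero(s) − 3 pole(s) → -40 dB/decade.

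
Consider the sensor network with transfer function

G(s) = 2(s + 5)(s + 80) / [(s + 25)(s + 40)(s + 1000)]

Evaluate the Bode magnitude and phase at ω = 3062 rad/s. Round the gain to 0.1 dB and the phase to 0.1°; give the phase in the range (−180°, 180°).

At s = jω = j3062:
zero (s+5): 5 + j3062 → |·| = √(5²+3062²) = √9375869 ≈ 3062, ∠ = arctan(3062/5) ≈ 89.91°
zero (s+80): 80 + j3062 → |·| = √(80²+3062²) = √9382244 ≈ 3063, ∠ = arctan(3062/80) ≈ 88.50°
pole (s+25): 25 + j3062 → |·| = √(25²+3062²) = √9376469 ≈ 3062.1, ∠ = arctan(3062/25) ≈ 89.53°
pole (s+40): 40 + j3062 → |·| = √(40²+3062²) = √9377444 ≈ 3062.3, ∠ = arctan(3062/40) ≈ 89.25°
pole (s+1000): 1000 + j3062 → |·| = √(1000²+3062²) = √10375844 ≈ 3221.2, ∠ = arctan(3062/1000) ≈ 71.91°
|G| = 2 · 9.3789e+06 / 3.0205e+10 ≈ 0.00062102
Gain = 20 log₁₀(0.00062102) ≈ -64.14 dB
∠G = 178.41° − 250.69° = -72.28°

-64.1 dB, -72.3°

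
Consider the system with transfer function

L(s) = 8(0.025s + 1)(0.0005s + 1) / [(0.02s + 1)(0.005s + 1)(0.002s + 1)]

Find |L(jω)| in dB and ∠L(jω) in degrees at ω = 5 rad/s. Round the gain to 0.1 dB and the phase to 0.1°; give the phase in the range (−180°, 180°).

At ω = 5 rad/s:
zero (1 + j5·0.025) = 1 + j0.125 → |·| ≈ 1.0078, ∠ ≈ 7.13°
zero (1 + j5·0.0005) = 1 + j0.0025 → |·| ≈ 1, ∠ ≈ 0.14°
pole (1 + j5·0.02) = 1 + j0.1 → |·| ≈ 1.005, ∠ ≈ 5.71°
pole (1 + j5·0.005) = 1 + j0.025 → |·| ≈ 1.0003, ∠ ≈ 1.43°
pole (1 + j5·0.002) = 1 + j0.01 → |·| ≈ 1, ∠ ≈ 0.57°
|L| = 8 · 1.0078 · 1 / (1.005 · 1.0003 · 1) ≈ 8.0199
Gain = 20 log₁₀(8.0199) ≈ 18.08 dB
∠L = (7.13° + 0.14°) − (5.71° + 1.43° + 0.57°) = -0.44°

18.1 dB, -0.4°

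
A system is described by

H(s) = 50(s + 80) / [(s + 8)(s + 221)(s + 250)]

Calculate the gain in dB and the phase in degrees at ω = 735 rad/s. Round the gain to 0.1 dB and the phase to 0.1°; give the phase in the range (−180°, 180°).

At s = jω = j735:
zero (s+80): 80 + j735 → |·| = √(80²+735²) = √546625 ≈ 739.34, ∠ = arctan(735/80) ≈ 83.79°
pole (s+8): 8 + j735 → |·| = √(8²+735²) = √540289 ≈ 735.04, ∠ = arctan(735/8) ≈ 89.38°
pole (s+221): 221 + j735 → |·| = √(221²+735²) = √589066 ≈ 767.51, ∠ = arctan(735/221) ≈ 73.27°
pole (s+250): 250 + j735 → |·| = √(250²+735²) = √602725 ≈ 776.35, ∠ = arctan(735/250) ≈ 71.21°
|H| = 50 · 739.34 / 4.3798e+08 ≈ 8.4403e-05
Gain = 20 log₁₀(8.4403e-05) ≈ -81.47 dB
∠H = 83.79° − 233.86° = -150.07°

-81.5 dB, -150.1°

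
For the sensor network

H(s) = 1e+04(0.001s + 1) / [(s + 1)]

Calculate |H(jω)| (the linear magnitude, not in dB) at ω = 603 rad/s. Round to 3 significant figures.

19.4

At ω = 603 rad/s:
zero (1 + j603·0.001) = 1 + j0.603 → |·| ≈ 1.1677, ∠ ≈ 31.09°
pole (1 + j603·1) = 1 + j603 → |·| ≈ 603, ∠ ≈ 89.90°
|H| = 1e+04 · 1.1677 / (603) ≈ 19.365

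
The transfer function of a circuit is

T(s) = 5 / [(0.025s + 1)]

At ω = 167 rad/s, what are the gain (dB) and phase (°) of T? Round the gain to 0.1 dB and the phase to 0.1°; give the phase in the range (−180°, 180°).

At ω = 167 rad/s:
pole (1 + j167·0.025) = 1 + j4.175 → |·| ≈ 4.2931, ∠ ≈ 76.53°
|T| = 5 · 1 / (4.2931) ≈ 1.1647
Gain = 20 log₁₀(1.1647) ≈ 1.32 dB
∠T = (0°) − (76.53°) = -76.53°

1.3 dB, -76.5°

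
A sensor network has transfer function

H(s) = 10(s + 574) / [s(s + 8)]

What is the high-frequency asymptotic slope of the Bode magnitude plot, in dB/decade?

-20 dB/decade

Each pole contributes −20 dB/decade at high frequency; each zero contributes +20 dB/decade.
Net: 1 zero(s) − 2 pole(s) → -20 dB/decade.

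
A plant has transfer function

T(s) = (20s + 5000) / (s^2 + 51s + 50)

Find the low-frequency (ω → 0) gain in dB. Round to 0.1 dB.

T(0) = 5000 / 50 = 100
20 log₁₀(100) ≈ 40.00 dB

40.0 dB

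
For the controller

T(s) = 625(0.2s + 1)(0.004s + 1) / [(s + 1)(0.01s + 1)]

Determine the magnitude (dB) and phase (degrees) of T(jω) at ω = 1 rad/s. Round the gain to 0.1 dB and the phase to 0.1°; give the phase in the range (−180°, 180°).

53.1 dB, -34.0°

At ω = 1 rad/s:
zero (1 + j1·0.2) = 1 + j0.2 → |·| ≈ 1.0198, ∠ ≈ 11.31°
zero (1 + j1·0.004) = 1 + j0.004 → |·| ≈ 1, ∠ ≈ 0.23°
pole (1 + j1·1) = 1 + j1 → |·| ≈ 1.4142, ∠ ≈ 45.00°
pole (1 + j1·0.01) = 1 + j0.01 → |·| ≈ 1, ∠ ≈ 0.57°
|T| = 625 · 1.0198 · 1 / (1.4142 · 1) ≈ 450.7
Gain = 20 log₁₀(450.7) ≈ 53.08 dB
∠T = (11.31° + 0.23°) − (45.00° + 0.57°) = -34.03°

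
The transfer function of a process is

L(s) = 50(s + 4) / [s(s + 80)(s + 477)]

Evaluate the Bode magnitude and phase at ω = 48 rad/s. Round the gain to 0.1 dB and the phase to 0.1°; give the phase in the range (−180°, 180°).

-59.0 dB, -41.5°

At s = jω = j48:
zero (s+4): 4 + j48 → |·| = √(4²+48²) = √2320 ≈ 48.166, ∠ = arctan(48/4) ≈ 85.24°
pole (s+80): 80 + j48 → |·| = √(80²+48²) = √8704 ≈ 93.295, ∠ = arctan(48/80) ≈ 30.96°
pole (s+477): 477 + j48 → |·| = √(477²+48²) = √229833 ≈ 479.41, ∠ = arctan(48/477) ≈ 5.75°
pole at origin: |s| = 48, ∠ = 90.00° (in denominator)
|L| = 50 · 48.166 / 2.1469e+06 ≈ 0.0011218
Gain = 20 log₁₀(0.0011218) ≈ -59.00 dB
∠L = 85.24° − 126.71° = -41.47°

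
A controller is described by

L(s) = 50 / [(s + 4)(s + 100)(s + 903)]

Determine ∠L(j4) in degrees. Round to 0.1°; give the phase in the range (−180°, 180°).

-47.5°

At s = jω = j4:
pole (s+4): 4 + j4 → |·| = √(4²+4²) = √32 ≈ 5.6569, ∠ = arctan(4/4) ≈ 45.00°
pole (s+100): 100 + j4 → |·| = √(100²+4²) = √10016 ≈ 100.08, ∠ = arctan(4/100) ≈ 2.29°
pole (s+903): 903 + j4 → |·| = √(903²+4²) = √815425 ≈ 903.01, ∠ = arctan(4/903) ≈ 0.25°
∠L = 0.00° − 47.54° = -47.54°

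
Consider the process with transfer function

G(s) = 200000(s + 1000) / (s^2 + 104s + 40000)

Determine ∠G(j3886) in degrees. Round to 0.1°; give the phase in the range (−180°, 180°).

-102.9°

At s = jω = j3886:
zero (s+1000): 1000 + j3886 → |·| = √(1000²+3886²) = √16100996 ≈ 4012.6, ∠ = arctan(3886/1000) ≈ 75.57°
quadratic: (j3886)² + 104·j3886 + 40000 = -15060996 + j404144 → |·| ≈ 1.5066e+07, ∠ ≈ 178.46°
∠G = 75.57° − 178.46° = -102.89°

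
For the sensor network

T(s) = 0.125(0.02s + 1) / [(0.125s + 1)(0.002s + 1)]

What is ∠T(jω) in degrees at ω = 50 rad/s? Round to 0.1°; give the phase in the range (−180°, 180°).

At ω = 50 rad/s:
zero (1 + j50·0.02) = 1 + j1 → |·| ≈ 1.4142, ∠ ≈ 45.00°
pole (1 + j50·0.125) = 1 + j6.25 → |·| ≈ 6.3295, ∠ ≈ 80.91°
pole (1 + j50·0.002) = 1 + j0.1 → |·| ≈ 1.005, ∠ ≈ 5.71°
∠T = (45.00°) − (80.91° + 5.71°) = -41.62°

-41.6°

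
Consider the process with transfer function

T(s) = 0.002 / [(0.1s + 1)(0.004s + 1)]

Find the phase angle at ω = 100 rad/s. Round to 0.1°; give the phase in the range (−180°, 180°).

-106.1°

At ω = 100 rad/s:
pole (1 + j100·0.1) = 1 + j10 → |·| ≈ 10.05, ∠ ≈ 84.29°
pole (1 + j100·0.004) = 1 + j0.4 → |·| ≈ 1.077, ∠ ≈ 21.80°
∠T = (0°) − (84.29° + 21.80°) = -106.09°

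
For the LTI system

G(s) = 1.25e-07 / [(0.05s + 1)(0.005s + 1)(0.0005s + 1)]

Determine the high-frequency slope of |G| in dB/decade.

Each pole contributes −20 dB/decade at high frequency; each zero contributes +20 dB/decade.
Net: 0 zero(s) − 3 pole(s) → -60 dB/decade.

-60 dB/decade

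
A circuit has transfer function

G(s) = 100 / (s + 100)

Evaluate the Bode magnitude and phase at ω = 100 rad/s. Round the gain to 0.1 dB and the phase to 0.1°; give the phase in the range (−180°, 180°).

-3.0 dB, -45.0°

Substitute s = j100:
Numerator: 100 = 100 + j0
Denominator: (j100) + 100 = 100 + j100
|N| = √(100² + 0²) ≈ 100, ∠N ≈ 0.00°
|D| = √(100² + 100²) ≈ 141.42, ∠D ≈ 45.00°
|G| = 100 / 141.42 ≈ 0.70711
Gain = 20 log₁₀(0.70711) ≈ -3.01 dB
∠G = 0.00° − 45.00° = -45.00°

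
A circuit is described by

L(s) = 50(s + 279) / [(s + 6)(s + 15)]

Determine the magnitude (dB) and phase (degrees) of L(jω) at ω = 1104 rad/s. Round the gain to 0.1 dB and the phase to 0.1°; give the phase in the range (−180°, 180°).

-26.6 dB, -103.1°

At s = jω = j1104:
zero (s+279): 279 + j1104 → |·| = √(279²+1104²) = √1296657 ≈ 1138.7, ∠ = arctan(1104/279) ≈ 75.82°
pole (s+6): 6 + j1104 → |·| = √(6²+1104²) = √1218852 ≈ 1104, ∠ = arctan(1104/6) ≈ 89.69°
pole (s+15): 15 + j1104 → |·| = √(15²+1104²) = √1219041 ≈ 1104.1, ∠ = arctan(1104/15) ≈ 89.22°
|L| = 50 · 1138.7 / 1.2189e+06 ≈ 0.04671
Gain = 20 log₁₀(0.04671) ≈ -26.61 dB
∠L = 75.82° − 178.91° = -103.09°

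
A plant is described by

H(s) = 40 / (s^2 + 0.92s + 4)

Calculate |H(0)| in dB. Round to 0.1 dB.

H(0) = 40 / 4 = 10
20 log₁₀(10) ≈ 20.00 dB

20.0 dB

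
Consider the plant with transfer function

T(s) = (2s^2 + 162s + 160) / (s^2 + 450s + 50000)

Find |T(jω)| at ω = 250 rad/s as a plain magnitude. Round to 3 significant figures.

1.16

Substitute s = j250:
Numerator: 2(j250)^2 + 162(j250) + 160 = -124840 + j40500
Denominator: (j250)^2 + 450(j250) + 50000 = -12500 + j112500
|N| = √(124840² + 40500²) ≈ 1.3125e+05, ∠N ≈ 162.03°
|D| = √(12500² + 112500²) ≈ 1.1319e+05, ∠D ≈ 96.34°
|T| = 1.3125e+05 / 1.1319e+05 ≈ 1.1596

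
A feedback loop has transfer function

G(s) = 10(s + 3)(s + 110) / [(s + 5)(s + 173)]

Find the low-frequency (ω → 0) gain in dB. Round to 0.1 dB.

G(0) = 10·3·110 / (5·173) ≈ 3.815
20 log₁₀(3.815) ≈ 11.63 dB

11.6 dB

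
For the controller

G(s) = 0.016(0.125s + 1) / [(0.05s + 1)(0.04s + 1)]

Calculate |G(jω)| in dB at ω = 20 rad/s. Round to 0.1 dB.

At ω = 20 rad/s:
zero (1 + j20·0.125) = 1 + j2.5 → |·| ≈ 2.6926, ∠ ≈ 68.20°
pole (1 + j20·0.05) = 1 + j1 → |·| ≈ 1.4142, ∠ ≈ 45.00°
pole (1 + j20·0.04) = 1 + j0.8 → |·| ≈ 1.2806, ∠ ≈ 38.66°
|G| = 0.016 · 2.6926 / (1.4142 · 1.2806) ≈ 0.023789
Gain = 20 log₁₀(0.023789) ≈ -32.47 dB

-32.5 dB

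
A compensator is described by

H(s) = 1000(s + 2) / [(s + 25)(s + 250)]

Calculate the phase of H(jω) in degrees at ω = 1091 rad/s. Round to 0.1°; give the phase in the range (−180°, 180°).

At s = jω = j1091:
zero (s+2): 2 + j1091 → |·| = √(2²+1091²) = √1190285 ≈ 1091, ∠ = arctan(1091/2) ≈ 89.89°
pole (s+25): 25 + j1091 → |·| = √(25²+1091²) = √1190906 ≈ 1091.3, ∠ = arctan(1091/25) ≈ 88.69°
pole (s+250): 250 + j1091 → |·| = √(250²+1091²) = √1252781 ≈ 1119.3, ∠ = arctan(1091/250) ≈ 77.09°
∠H = 89.89° − 165.78° = -75.89°

-75.9°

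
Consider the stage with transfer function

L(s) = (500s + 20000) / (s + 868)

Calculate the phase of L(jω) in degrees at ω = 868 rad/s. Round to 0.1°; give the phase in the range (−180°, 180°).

Substitute s = j868:
Numerator: 500(j868) + 20000 = 20000 + j434000
Denominator: (j868) + 868 = 868 + j868
|N| = √(20000² + 434000²) ≈ 4.3446e+05, ∠N ≈ 87.36°
|D| = √(868² + 868²) ≈ 1227.5, ∠D ≈ 45.00°
∠L = 87.36° − 45.00° = 42.36°

42.4°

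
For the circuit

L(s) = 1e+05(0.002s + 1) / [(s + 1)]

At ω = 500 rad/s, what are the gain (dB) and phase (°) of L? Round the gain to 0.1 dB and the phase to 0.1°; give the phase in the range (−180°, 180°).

49.0 dB, -44.9°

At ω = 500 rad/s:
zero (1 + j500·0.002) = 1 + j1 → |·| ≈ 1.4142, ∠ ≈ 45.00°
pole (1 + j500·1) = 1 + j500 → |·| ≈ 500, ∠ ≈ 89.89°
|L| = 1e+05 · 1.4142 / (500) ≈ 282.84
Gain = 20 log₁₀(282.84) ≈ 49.03 dB
∠L = (45.00°) − (89.89°) = -44.89°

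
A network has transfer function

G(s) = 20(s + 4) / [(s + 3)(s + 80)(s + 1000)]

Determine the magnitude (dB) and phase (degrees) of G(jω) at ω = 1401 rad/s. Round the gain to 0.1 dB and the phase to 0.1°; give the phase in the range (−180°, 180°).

-101.6 dB, -141.3°

At s = jω = j1401:
zero (s+4): 4 + j1401 → |·| = √(4²+1401²) = √1962817 ≈ 1401, ∠ = arctan(1401/4) ≈ 89.84°
pole (s+3): 3 + j1401 → |·| = √(3²+1401²) = √1962810 ≈ 1401, ∠ = arctan(1401/3) ≈ 89.88°
pole (s+80): 80 + j1401 → |·| = √(80²+1401²) = √1969201 ≈ 1403.3, ∠ = arctan(1401/80) ≈ 86.73°
pole (s+1000): 1000 + j1401 → |·| = √(1000²+1401²) = √2962801 ≈ 1721.3, ∠ = arctan(1401/1000) ≈ 54.48°
|G| = 20 · 1401 / 3.3841e+09 ≈ 8.2799e-06
Gain = 20 log₁₀(8.2799e-06) ≈ -101.64 dB
∠G = 89.84° − 231.09° = -141.25°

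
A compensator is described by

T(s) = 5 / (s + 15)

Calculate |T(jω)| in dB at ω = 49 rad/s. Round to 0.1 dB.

Substitute s = j49:
Numerator: 5 = 5 + j0
Denominator: (j49) + 15 = 15 + j49
|N| = √(5² + 0²) ≈ 5, ∠N ≈ 0.00°
|D| = √(15² + 49²) ≈ 51.245, ∠D ≈ 72.98°
|T| = 5 / 51.245 ≈ 0.09757
Gain = 20 log₁₀(0.09757) ≈ -20.21 dB

-20.2 dB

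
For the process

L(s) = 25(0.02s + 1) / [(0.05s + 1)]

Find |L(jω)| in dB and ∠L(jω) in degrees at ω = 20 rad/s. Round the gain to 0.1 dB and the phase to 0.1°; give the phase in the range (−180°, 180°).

25.6 dB, -23.2°

At ω = 20 rad/s:
zero (1 + j20·0.02) = 1 + j0.4 → |·| ≈ 1.077, ∠ ≈ 21.80°
pole (1 + j20·0.05) = 1 + j1 → |·| ≈ 1.4142, ∠ ≈ 45.00°
|L| = 25 · 1.077 / (1.4142) ≈ 19.039
Gain = 20 log₁₀(19.039) ≈ 25.59 dB
∠L = (21.80°) − (45.00°) = -23.20°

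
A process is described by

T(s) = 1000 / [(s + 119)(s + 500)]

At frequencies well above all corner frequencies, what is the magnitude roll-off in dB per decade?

Each pole contributes −20 dB/decade at high frequency; each zero contributes +20 dB/decade.
Net: 0 zero(s) − 2 pole(s) → -40 dB/decade.

-40 dB/decade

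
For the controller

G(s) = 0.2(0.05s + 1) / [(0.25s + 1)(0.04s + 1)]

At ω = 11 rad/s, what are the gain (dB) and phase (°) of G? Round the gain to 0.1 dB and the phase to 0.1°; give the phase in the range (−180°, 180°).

At ω = 11 rad/s:
zero (1 + j11·0.05) = 1 + j0.55 → |·| ≈ 1.1413, ∠ ≈ 28.81°
pole (1 + j11·0.25) = 1 + j2.75 → |·| ≈ 2.9262, ∠ ≈ 70.02°
pole (1 + j11·0.04) = 1 + j0.44 → |·| ≈ 1.0925, ∠ ≈ 23.75°
|G| = 0.2 · 1.1413 / (2.9262 · 1.0925) ≈ 0.071401
Gain = 20 log₁₀(0.071401) ≈ -22.93 dB
∠G = (28.81°) − (70.02° + 23.75°) = -64.96°

-22.9 dB, -65.0°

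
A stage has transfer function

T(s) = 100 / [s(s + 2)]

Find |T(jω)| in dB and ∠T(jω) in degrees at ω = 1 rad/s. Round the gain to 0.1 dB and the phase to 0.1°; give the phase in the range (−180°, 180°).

33.0 dB, -116.6°

At s = jω = j1:
pole (s+2): 2 + j1 → |·| = √(2²+1²) = √5 ≈ 2.2361, ∠ = arctan(1/2) ≈ 26.57°
pole at origin: |s| = 1, ∠ = 90.00° (in denominator)
|T| = 100 / 2.2361 ≈ 44.721
Gain = 20 log₁₀(44.721) ≈ 33.01 dB
∠T = 0.00° − 116.57° = -116.57°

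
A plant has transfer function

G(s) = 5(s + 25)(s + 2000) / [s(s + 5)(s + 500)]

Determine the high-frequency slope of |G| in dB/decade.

-20 dB/decade

Each pole contributes −20 dB/decade at high frequency; each zero contributes +20 dB/decade.
Net: 2 zero(s) − 3 pole(s) → -20 dB/decade.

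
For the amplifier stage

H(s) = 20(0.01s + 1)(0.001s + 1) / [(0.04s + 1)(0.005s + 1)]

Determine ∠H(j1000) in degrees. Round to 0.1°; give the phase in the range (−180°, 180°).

At ω = 1000 rad/s:
zero (1 + j1000·0.01) = 1 + j10 → |·| ≈ 10.05, ∠ ≈ 84.29°
zero (1 + j1000·0.001) = 1 + j1 → |·| ≈ 1.4142, ∠ ≈ 45.00°
pole (1 + j1000·0.04) = 1 + j40 → |·| ≈ 40.012, ∠ ≈ 88.57°
pole (1 + j1000·0.005) = 1 + j5 → |·| ≈ 5.099, ∠ ≈ 78.69°
∠H = (84.29° + 45.00°) − (88.57° + 78.69°) = -37.97°

-38.0°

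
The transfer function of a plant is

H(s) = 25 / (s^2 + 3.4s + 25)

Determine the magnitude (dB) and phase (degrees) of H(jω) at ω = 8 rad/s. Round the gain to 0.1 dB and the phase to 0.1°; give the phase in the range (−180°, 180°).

At s = jω = j8:
quadratic: (j8)² + 3.4·j8 + 25 = -39 + j27.2 → |·| ≈ 47.548, ∠ ≈ 145.11°
|H| = 25 / 47.548 ≈ 0.52578
Gain = 20 log₁₀(0.52578) ≈ -5.58 dB
∠H = 0.00° − 145.11° = -145.11°

-5.6 dB, -145.1°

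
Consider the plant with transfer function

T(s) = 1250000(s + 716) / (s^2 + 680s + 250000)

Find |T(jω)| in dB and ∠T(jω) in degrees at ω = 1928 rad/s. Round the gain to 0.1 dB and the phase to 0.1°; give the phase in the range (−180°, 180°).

At s = jω = j1928:
zero (s+716): 716 + j1928 → |·| = √(716²+1928²) = √4229840 ≈ 2056.7, ∠ = arctan(1928/716) ≈ 69.63°
quadratic: (j1928)² + 680·j1928 + 250000 = -3467184 + j1311040 → |·| ≈ 3.7068e+06, ∠ ≈ 159.29°
|T| = 1250000 · 2056.7 / 3.7068e+06 ≈ 693.56
Gain = 20 log₁₀(693.56) ≈ 56.82 dB
∠T = 69.63° − 159.29° = -89.66°

56.8 dB, -89.7°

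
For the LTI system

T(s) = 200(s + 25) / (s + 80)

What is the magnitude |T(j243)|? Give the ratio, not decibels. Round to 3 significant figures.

At s = jω = j243:
zero (s+25): 25 + j243 → |·| = √(25²+243²) = √59674 ≈ 244.28, ∠ = arctan(243/25) ≈ 84.13°
pole (s+80): 80 + j243 → |·| = √(80²+243²) = √65449 ≈ 255.83, ∠ = arctan(243/80) ≈ 71.78°
|T| = 200 · 244.28 / 255.83 ≈ 190.97

191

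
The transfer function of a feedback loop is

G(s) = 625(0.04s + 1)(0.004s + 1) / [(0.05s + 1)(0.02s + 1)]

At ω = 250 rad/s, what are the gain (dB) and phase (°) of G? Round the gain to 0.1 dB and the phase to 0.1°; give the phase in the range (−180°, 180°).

At ω = 250 rad/s:
zero (1 + j250·0.04) = 1 + j10 → |·| ≈ 10.05, ∠ ≈ 84.29°
zero (1 + j250·0.004) = 1 + j1 → |·| ≈ 1.4142, ∠ ≈ 45.00°
pole (1 + j250·0.05) = 1 + j12.5 → |·| ≈ 12.54, ∠ ≈ 85.43°
pole (1 + j250·0.02) = 1 + j5 → |·| ≈ 5.099, ∠ ≈ 78.69°
|G| = 625 · 10.05 · 1.4142 / (12.54 · 5.099) ≈ 138.92
Gain = 20 log₁₀(138.92) ≈ 42.86 dB
∠G = (84.29° + 45.00°) − (85.43° + 78.69°) = -34.83°

42.9 dB, -34.8°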